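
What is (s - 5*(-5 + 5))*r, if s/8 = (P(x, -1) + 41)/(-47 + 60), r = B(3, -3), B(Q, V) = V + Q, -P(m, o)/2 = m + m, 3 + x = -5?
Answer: 0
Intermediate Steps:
x = -8 (x = -3 - 5 = -8)
P(m, o) = -4*m (P(m, o) = -2*(m + m) = -4*m)
B(Q, V) = Q + V
r = 0 (r = 3 - 3 = 0)
s = 584/13 (s = 8*((-4*(-8) + 41)/(-47 + 60)) = 8*((32 + 41)/13) = 8*(73*(1/13)) = 8*(73/13) = 584/13 ≈ 44.923)
(s - 5*(-5 + 5))*r = (584/13 - 5*(-5 + 5))*0 = (584/13 - 5*0)*0 = (584/13 + 0)*0 = (584/13)*0 = 0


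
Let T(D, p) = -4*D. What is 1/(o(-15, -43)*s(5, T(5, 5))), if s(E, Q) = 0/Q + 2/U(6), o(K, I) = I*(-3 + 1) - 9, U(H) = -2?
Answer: -1/77 ≈ -0.012987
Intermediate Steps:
o(K, I) = -9 - 2*I (o(K, I) = I*(-2) - 9 = -2*I - 9 = -9 - 2*I)
s(E, Q) = -1 (s(E, Q) = 0/Q + 2/(-2) = 0 + 2*(-½) = 0 - 1 = -1)
1/(o(-15, -43)*s(5, T(5, 5))) = 1/((-9 - 2*(-43))*(-1)) = 1/((-9 + 86)*(-1)) = 1/(77*(-1)) = 1/(-77) = -1/77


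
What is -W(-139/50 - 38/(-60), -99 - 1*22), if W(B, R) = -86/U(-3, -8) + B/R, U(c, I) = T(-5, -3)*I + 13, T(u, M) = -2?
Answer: 775781/263175 ≈ 2.9478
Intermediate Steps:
U(c, I) = 13 - 2*I (U(c, I) = -2*I + 13 = 13 - 2*I)
W(B, R) = -86/29 + B/R (W(B, R) = -86/(13 - 2*(-8)) + B/R = -86/(13 + 16) + B/R = -86/29 + B/R)
-W(-139/50 - 38/(-60), -99 - 1*22) = -(-86/29 + (-139/50 - 38/(-60))/(-99 - 1*22)) = -(-86/29 + (-139*1/50 - 38*(-1/60))/(-99 - 22)) = -(-86/29 + (-139/50 + 19/30)/(-121)) = -(-86/29 - 161/75*(-1/121)) = -(-86/29 + 161/9075) = -1*(-775781/263175) = 775781/263175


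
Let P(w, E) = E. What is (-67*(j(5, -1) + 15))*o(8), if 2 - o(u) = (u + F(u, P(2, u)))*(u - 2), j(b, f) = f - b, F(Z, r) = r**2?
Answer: 259290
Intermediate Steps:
o(u) = 2 - (-2 + u)*(u + u**2) (o(u) = 2 - (u + u**2)*(u - 2) = 2 - (u + u**2)*(-2 + u) = 2 - (-2 + u)*(u + u**2))
(-67*(j(5, -1) + 15))*o(8) = (-67*((-1 - 1*5) + 15))*(2 + 8**2 - 1*8**3 + 2*8) = (-67*((-1 - 5) + 15))*(2 + 64 - 1*512 + 16) = (-67*(-6 + 15))*(2 + 64 - 512 + 16) = -67*9*(-430) = -603*(-430) = 259290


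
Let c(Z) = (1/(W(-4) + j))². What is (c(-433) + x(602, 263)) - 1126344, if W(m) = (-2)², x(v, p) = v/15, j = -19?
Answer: -253418369/225 ≈ -1.1263e+6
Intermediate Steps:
x(v, p) = v/15 (x(v, p) = v*(1/15) = v/15)
W(m) = 4
c(Z) = 1/225 (c(Z) = (1/(4 - 19))² = (1/(-15))² = (-1/15)² = 1/225)
(c(-433) + x(602, 263)) - 1126344 = (1/225 + (1/15)*602) - 1126344 = (1/225 + 602/15) - 1126344 = 9031/225 - 1126344 = -253418369/225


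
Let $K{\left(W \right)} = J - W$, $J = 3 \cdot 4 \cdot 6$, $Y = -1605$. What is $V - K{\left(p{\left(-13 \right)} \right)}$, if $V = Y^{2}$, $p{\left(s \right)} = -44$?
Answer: $2575909$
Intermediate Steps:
$J = 72$ ($J = 12 \cdot 6 = 72$)
$K{\left(W \right)} = 72 - W$
$V = 2576025$ ($V = \left(-1605\right)^{2} = 2576025$)
$V - K{\left(p{\left(-13 \right)} \right)} = 2576025 - \left(72 - -44\right) = 2576025 - \left(72 + 44\right) = 2576025 - 116 = 2575909$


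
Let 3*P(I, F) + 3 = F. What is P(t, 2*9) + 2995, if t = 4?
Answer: 3000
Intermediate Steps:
P(I, F) = -1 + F/3
P(t, 2*9) + 2995 = (-1 + (2*9)/3) + 2995 = (-1 + (⅓)*18) + 2995 = (-1 + 6) + 2995 = 5 + 2995 = 3000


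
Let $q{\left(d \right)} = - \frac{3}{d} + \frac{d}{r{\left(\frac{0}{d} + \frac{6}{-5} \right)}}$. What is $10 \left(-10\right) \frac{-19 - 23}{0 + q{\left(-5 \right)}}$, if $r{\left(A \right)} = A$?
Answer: $\frac{126000}{143} \approx 881.12$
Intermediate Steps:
$q{\left(d \right)} = - \frac{3}{d} - \frac{5 d}{6}$ ($q{\left(d \right)} = - \frac{3}{d} + \frac{d}{\frac{0}{d} + \frac{6}{-5}} = - \frac{3}{d} + \frac{d}{0 + 6 \left(- \frac{1}{5}\right)} = - \frac{3}{d} + \frac{d}{0 - \frac{6}{5}} = - \frac{3}{d} + \frac{d}{- \frac{6}{5}} = - \frac{3}{d} + d \left(- \frac{5}{6}\right) = - \frac{3}{d} - \frac{5 d}{6}$)
$10 \left(-10\right) \frac{-19 - 23}{0 + q{\left(-5 \right)}} = 10 \left(-10\right) \frac{-19 - 23}{0 - \left(- \frac{25}{6} + \frac{3}{-5}\right)} = - 100 \left(- \frac{42}{0 + \left(\left(-3\right) \left(- \frac{1}{5}\right) + \frac{25}{6}\right)}\right) = - 100 \left(- \frac{42}{0 + \left(\frac{3}{5} + \frac{25}{6}\right)}\right) = - 100 \left(- \frac{42}{0 + \frac{143}{30}}\right) = - 100 \left(- \frac{42}{\frac{143}{30}}\right) = - 100 \left(\left(-42\right) \frac{30}{143}\right) = \left(-100\right) \left(- \frac{1260}{143}\right) = \frac{126000}{143}$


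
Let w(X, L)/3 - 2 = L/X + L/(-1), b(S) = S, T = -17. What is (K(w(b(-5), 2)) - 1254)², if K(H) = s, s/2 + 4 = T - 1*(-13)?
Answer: 1612900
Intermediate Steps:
s = -16 (s = -8 + 2*(-17 - 1*(-13)) = -8 + 2*(-17 + 13) = -8 + 2*(-4) = -8 - 8 = -16)
w(X, L) = 6 - 3*L + 3*L/X (w(X, L) = 6 + 3*(L/X + L/(-1)) = 6 + 3*(L/X + L*(-1)) = 6 + 3*(L/X - L) = 6 + 3*(-L + L/X) = 6 + (-3*L + 3*L/X) = 6 - 3*L + 3*L/X)
K(H) = -16
(K(w(b(-5), 2)) - 1254)² = (-16 - 1254)² = (-1270)² = 1612900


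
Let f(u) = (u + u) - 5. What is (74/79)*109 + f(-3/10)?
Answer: 38118/395 ≈ 96.501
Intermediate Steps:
f(u) = -5 + 2*u (f(u) = 2*u - 5 = -5 + 2*u)
(74/79)*109 + f(-3/10) = (74/79)*109 + (-5 + 2*(-3/10)) = 8066/79 + (-5 - 3/5) = 8066/79 - 28/5 = 38118/395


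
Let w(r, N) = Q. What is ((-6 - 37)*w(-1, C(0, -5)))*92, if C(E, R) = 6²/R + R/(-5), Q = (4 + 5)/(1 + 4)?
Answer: -35604/5 ≈ -7120.8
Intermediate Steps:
Q = 9/5 ≈ 1.8000
C(E, R) = 36/R - R/5 (C(E, R) = 36/R + R*(-⅕) = 36/R - R/5)
w(r, N) = 9/5
((-6 - 37)*w(-1, C(0, -5)))*92 = ((-6 - 37)*(9/5))*92 = -43*9/5*92 = -387/5*92 = -35604/5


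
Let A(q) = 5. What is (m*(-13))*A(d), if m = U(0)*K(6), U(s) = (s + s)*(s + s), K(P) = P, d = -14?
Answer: 0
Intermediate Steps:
U(s) = 4*s**2 (U(s) = (2*s)*(2*s) = 4*s**2)
m = 0 (m = (4*0**2)*6 = (4*0)*6 = 0*6 = 0)
(m*(-13))*A(d) = (0*(-13))*5 = 0*5 = 0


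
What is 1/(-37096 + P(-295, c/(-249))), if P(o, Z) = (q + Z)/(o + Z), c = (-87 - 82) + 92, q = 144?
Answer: -73378/2722066221 ≈ -2.6957e-5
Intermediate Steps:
c = -77 (c = -169 + 92 = -77)
P(o, Z) = (144 + Z)/(Z + o) (P(o, Z) = (144 + Z)/(o + Z) = (144 + Z)/(Z + o))
1/(-37096 + P(-295, c/(-249))) = 1/(-37096 + (144 - 77/(-249))/(-77/(-249) - 295)) = 1/(-37096 + (144 - 77*(-1/249))/(-77*(-1/249) - 295)) = 1/(-37096 + (144 + 77/249)/(77/249 - 295)) = 1/(-37096 + (35933/249)/(-73378/249)) = 1/(-37096 - 249/73378*35933/249) = 1/(-37096 - 35933/73378) = 1/(-2722066221/73378) = -73378/2722066221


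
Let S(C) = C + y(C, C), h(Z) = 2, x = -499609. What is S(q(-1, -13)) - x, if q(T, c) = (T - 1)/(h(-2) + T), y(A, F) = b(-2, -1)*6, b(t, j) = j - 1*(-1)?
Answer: 499607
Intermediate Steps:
b(t, j) = 1 + j (b(t, j) = j + 1 = 1 + j)
y(A, F) = 0 (y(A, F) = (1 - 1)*6 = 0*6 = 0)
q(T, c) = (-1 + T)/(2 + T) (q(T, c) = (T - 1)/(2 + T) = (-1 + T)/(2 + T))
S(C) = C (S(C) = C + 0 = C)
S(q(-1, -13)) - x = (-1 - 1)/(2 - 1) - 1*(-499609) = -2/1 + 499609 = 1*(-2) + 499609 = -2 + 499609 = 499607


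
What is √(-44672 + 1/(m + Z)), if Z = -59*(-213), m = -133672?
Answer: I*√655178360149905/121105 ≈ 211.36*I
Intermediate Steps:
Z = 12567
√(-44672 + 1/(m + Z)) = √(-44672 + 1/(-133672 + 12567)) = √(-44672 + 1/(-121105)) = √(-44672 - 1/121105) = √(-5410002561/121105) = I*√655178360149905/121105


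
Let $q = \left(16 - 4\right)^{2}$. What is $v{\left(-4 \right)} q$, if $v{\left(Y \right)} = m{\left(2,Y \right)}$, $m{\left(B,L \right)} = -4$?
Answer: $-576$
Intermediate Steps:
$v{\left(Y \right)} = -4$
$q = 144$ ($q = 12^{2} = 144$)
$v{\left(-4 \right)} q = \left(-4\right) 144 = -576$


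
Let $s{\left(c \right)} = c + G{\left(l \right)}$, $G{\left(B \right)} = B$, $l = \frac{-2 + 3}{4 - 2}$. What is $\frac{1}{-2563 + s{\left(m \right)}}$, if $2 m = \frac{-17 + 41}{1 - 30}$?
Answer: $- \frac{58}{148649} \approx -0.00039018$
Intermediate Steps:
$l = \frac{1}{2}$ ($l = 1 \cdot \frac{1}{2} = \frac{1}{2} \approx 0.5$)
$m = - \frac{12}{29}$ ($m = \frac{\left(-17 + 41\right) \frac{1}{1 - 30}}{2} = \frac{24 \frac{1}{-29}}{2} = \frac{24 \left(- \frac{1}{29}\right)}{2} = \frac{1}{2} \left(- \frac{24}{29}\right) = - \frac{12}{29} \approx -0.41379$)
$s{\left(c \right)} = \frac{1}{2} + c$ ($s{\left(c \right)} = c + \frac{1}{2} = \frac{1}{2} + c$)
$\frac{1}{-2563 + s{\left(m \right)}} = \frac{1}{-2563 + \left(\frac{1}{2} - \frac{12}{29}\right)} = \frac{1}{-2563 + \frac{5}{58}} = \frac{1}{- \frac{148649}{58}} = - \frac{58}{148649}$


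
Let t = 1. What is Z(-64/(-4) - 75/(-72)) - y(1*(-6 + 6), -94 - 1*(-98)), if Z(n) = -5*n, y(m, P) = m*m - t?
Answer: -2021/24 ≈ -84.208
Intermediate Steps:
y(m, P) = -1 + m**2 (y(m, P) = m*m - 1*1 = m**2 - 1 = -1 + m**2)
Z(-64/(-4) - 75/(-72)) - y(1*(-6 + 6), -94 - 1*(-98)) = -5*(-64/(-4) - 75/(-72)) - (-1 + (1*(-6 + 6))**2) = -5*(-64*(-1/4) - 75*(-1/72)) - (-1 + (1*0)**2) = -5*(16 + 25/24) - (-1 + 0**2) = -5*409/24 - (-1 + 0) = -2045/24 - 1*(-1) = -2045/24 + 1 = -2021/24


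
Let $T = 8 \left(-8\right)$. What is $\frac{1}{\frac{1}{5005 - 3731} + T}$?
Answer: $- \frac{1274}{81535} \approx -0.015625$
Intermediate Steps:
$T = -64$
$\frac{1}{\frac{1}{5005 - 3731} + T} = \frac{1}{\frac{1}{5005 - 3731} - 64} = \frac{1}{\frac{1}{1274} - 64} = \frac{1}{- \frac{81535}{1274}} = - \frac{1274}{81535}$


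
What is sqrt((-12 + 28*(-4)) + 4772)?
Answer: 2*sqrt(1162) ≈ 68.176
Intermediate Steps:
sqrt((-12 + 28*(-4)) + 4772) = sqrt((-12 - 112) + 4772) = sqrt(-124 + 4772) = sqrt(4648) = 2*sqrt(1162)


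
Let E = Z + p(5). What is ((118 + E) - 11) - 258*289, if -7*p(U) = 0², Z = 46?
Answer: -74409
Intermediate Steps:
p(U) = 0 (p(U) = -⅐*0² = -⅐*0 = 0)
E = 46 (E = 46 + 0 = 46)
((118 + E) - 11) - 258*289 = ((118 + 46) - 11) - 258*289 = (164 - 11) - 74562 = 153 - 74562 = -74409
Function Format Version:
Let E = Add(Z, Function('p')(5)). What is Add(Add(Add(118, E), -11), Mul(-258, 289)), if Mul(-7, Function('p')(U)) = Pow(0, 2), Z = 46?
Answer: -74409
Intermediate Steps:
Function('p')(U) = 0 (Function('p')(U) = Mul(Rational(-1, 7), Pow(0, 2)) = Mul(Rational(-1, 7), 0) = 0)
E = 46 (E = Add(46, 0) = 46)
Add(Add(Add(118, E), -11), Mul(-258, 289)) = Add(Add(Add(118, 46), -11), Mul(-258, 289)) = Add(Add(164, -11), -74562) = Add(153, -74562) = -74409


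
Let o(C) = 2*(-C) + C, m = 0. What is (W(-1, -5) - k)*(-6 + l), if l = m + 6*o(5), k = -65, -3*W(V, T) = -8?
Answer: -2436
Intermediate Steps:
W(V, T) = 8/3 (W(V, T) = -⅓*(-8) = 8/3)
o(C) = -C (o(C) = -2*C + C = -C)
l = -30 (l = 0 + 6*(-1*5) = 0 + 6*(-5) = 0 - 30 = -30)
(W(-1, -5) - k)*(-6 + l) = (8/3 - 1*(-65))*(-6 - 30) = (8/3 + 65)*(-36) = (203/3)*(-36) = -2436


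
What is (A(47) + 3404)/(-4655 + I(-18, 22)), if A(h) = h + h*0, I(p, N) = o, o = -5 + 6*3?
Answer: -3451/4642 ≈ -0.74343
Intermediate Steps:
o = 13 (o = -5 + 18 = 13)
I(p, N) = 13
A(h) = h (A(h) = h + 0 = h)
(A(47) + 3404)/(-4655 + I(-18, 22)) = (47 + 3404)/(-4655 + 13) = 3451/(-4642) = 3451*(-1/4642) = -3451/4642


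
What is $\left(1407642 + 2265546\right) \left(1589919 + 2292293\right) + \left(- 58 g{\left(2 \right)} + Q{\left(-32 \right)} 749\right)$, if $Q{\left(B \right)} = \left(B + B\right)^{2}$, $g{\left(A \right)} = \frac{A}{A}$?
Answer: $14260097599702$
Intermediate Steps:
$g{\left(A \right)} = 1$
$Q{\left(B \right)} = 4 B^{2}$ ($Q{\left(B \right)} = \left(2 B\right)^{2} = 4 B^{2}$)
$\left(1407642 + 2265546\right) \left(1589919 + 2292293\right) + \left(- 58 g{\left(2 \right)} + Q{\left(-32 \right)} 749\right) = \left(1407642 + 2265546\right) \left(1589919 + 2292293\right) - \left(58 - 4 \left(-32\right)^{2} \cdot 749\right) = 3673188 \cdot 3882212 - \left(58 - 4 \cdot 1024 \cdot 749\right) = 14260094531856 + \left(-58 + 4096 \cdot 749\right) = 14260094531856 + \left(-58 + 3067904\right) = 14260094531856 + 3067846 = 14260097599702$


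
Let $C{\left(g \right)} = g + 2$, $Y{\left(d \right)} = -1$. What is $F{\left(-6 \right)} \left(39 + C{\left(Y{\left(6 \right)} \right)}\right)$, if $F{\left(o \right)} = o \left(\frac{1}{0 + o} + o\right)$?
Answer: $1480$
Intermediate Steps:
$C{\left(g \right)} = 2 + g$
$F{\left(o \right)} = o \left(o + \frac{1}{o}\right)$ ($F{\left(o \right)} = o \left(\frac{1}{o} + o\right) = o \left(o + \frac{1}{o}\right)$)
$F{\left(-6 \right)} \left(39 + C{\left(Y{\left(6 \right)} \right)}\right) = \left(1 + \left(-6\right)^{2}\right) \left(39 + \left(2 - 1\right)\right) = \left(1 + 36\right) \left(39 + 1\right) = 37 \cdot 40 = 1480$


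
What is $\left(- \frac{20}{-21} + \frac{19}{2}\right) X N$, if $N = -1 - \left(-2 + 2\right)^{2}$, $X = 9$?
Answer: $- \frac{1317}{14} \approx -94.071$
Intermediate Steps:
$N = -1$ ($N = -1 - 0^{2} = -1 - 0 = -1 + 0 = -1$)
$\left(- \frac{20}{-21} + \frac{19}{2}\right) X N = \left(- \frac{20}{-21} + \frac{19}{2}\right) 9 \left(-1\right) = \left(\left(-20\right) \left(- \frac{1}{21}\right) + 19 \cdot \frac{1}{2}\right) 9 \left(-1\right) = \left(\frac{20}{21} + \frac{19}{2}\right) 9 \left(-1\right) = \frac{439}{42} \cdot 9 \left(-1\right) = \frac{1317}{14} \left(-1\right) = - \frac{1317}{14}$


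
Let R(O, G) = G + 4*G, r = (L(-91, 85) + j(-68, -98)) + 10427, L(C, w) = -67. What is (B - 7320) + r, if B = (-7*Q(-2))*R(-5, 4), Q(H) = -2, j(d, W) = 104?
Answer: 3424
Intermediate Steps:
r = 10464 (r = (-67 + 104) + 10427 = 37 + 10427 = 10464)
R(O, G) = 5*G
B = 280 (B = (-7*(-2))*(5*4) = 14*20 = 280)
(B - 7320) + r = (280 - 7320) + 10464 = -7040 + 10464 = 3424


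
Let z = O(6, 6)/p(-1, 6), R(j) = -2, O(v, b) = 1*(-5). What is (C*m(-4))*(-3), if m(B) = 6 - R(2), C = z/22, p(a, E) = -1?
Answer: -60/11 ≈ -5.4545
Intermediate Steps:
O(v, b) = -5
z = 5 (z = -5/(-1) = -5*(-1) = 5)
C = 5/22 ≈ 0.22727
m(B) = 8 (m(B) = 6 - 1*(-2) = 6 + 2 = 8)
(C*m(-4))*(-3) = ((5/22)*8)*(-3) = (20/11)*(-3) = -60/11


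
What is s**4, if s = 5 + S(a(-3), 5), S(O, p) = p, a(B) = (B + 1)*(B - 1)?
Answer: 10000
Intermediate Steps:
a(B) = (1 + B)*(-1 + B)
s = 10 (s = 5 + 5 = 10)
s**4 = 10**4 = 10000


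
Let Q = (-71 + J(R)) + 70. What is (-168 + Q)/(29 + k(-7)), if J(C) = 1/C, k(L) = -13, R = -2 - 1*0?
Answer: -339/32 ≈ -10.594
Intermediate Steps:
R = -2 (R = -2 + 0 = -2)
J(C) = 1/C
Q = -3/2 (Q = (-71 + 1/(-2)) + 70 = (-71 - 1/2) + 70 = -143/2 + 70 = -3/2 ≈ -1.5000)
(-168 + Q)/(29 + k(-7)) = (-168 - 3/2)/(29 - 13) = -339/2/16 = -339/2*1/16 = -339/32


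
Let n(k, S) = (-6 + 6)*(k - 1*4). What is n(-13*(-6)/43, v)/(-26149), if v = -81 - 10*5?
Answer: 0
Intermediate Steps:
v = -131 (v = -81 - 1*50 = -81 - 50 = -131)
n(k, S) = 0 (n(k, S) = 0*(k - 4) = 0*(-4 + k) = 0)
n(-13*(-6)/43, v)/(-26149) = 0/(-26149) = 0*(-1/26149) = 0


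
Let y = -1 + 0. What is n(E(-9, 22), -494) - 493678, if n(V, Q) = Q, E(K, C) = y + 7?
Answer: -494172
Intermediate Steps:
y = -1
E(K, C) = 6 (E(K, C) = -1 + 7 = 6)
n(E(-9, 22), -494) - 493678 = -494 - 493678 = -494172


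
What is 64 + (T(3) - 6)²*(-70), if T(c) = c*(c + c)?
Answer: -10016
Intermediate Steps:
T(c) = 2*c² (T(c) = c*(2*c) = 2*c²)
64 + (T(3) - 6)²*(-70) = 64 + (2*3² - 6)²*(-70) = 64 + (2*9 - 6)²*(-70) = 64 + (18 - 6)²*(-70) = 64 + 12²*(-70) = 64 + 144*(-70) = 64 - 10080 = -10016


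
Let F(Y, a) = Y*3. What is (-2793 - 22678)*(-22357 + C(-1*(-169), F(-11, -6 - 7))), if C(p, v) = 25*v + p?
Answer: 586164123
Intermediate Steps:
F(Y, a) = 3*Y
C(p, v) = p + 25*v
(-2793 - 22678)*(-22357 + C(-1*(-169), F(-11, -6 - 7))) = (-2793 - 22678)*(-22357 + (-1*(-169) + 25*(3*(-11)))) = -25471*(-22357 + (169 + 25*(-33))) = -25471*(-22357 + (169 - 825)) = -25471*(-22357 - 656) = -25471*(-23013) = 586164123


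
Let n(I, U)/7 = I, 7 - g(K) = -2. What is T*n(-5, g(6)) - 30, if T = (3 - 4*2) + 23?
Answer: -660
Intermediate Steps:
g(K) = 9 (g(K) = 7 - 1*(-2) = 7 + 2 = 9)
n(I, U) = 7*I
T = 18 (T = (3 - 8) + 23 = -5 + 23 = 18)
T*n(-5, g(6)) - 30 = 18*(7*(-5)) - 30 = 18*(-35) - 30 = -630 - 30 = -660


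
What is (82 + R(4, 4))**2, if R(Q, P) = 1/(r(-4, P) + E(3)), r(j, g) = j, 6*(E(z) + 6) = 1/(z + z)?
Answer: 864477604/128881 ≈ 6707.6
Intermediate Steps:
E(z) = -6 + 1/(12*z) (E(z) = -6 + 1/(6*(z + z)) = -6 + 1/(6*((2*z))) = -6 + (1/(2*z))/6 = -6 + 1/(12*z))
R(Q, P) = -36/359 (R(Q, P) = 1/(-4 + (-6 + (1/12)/3)) = 1/(-4 + (-6 + (1/12)*(1/3))) = 1/(-4 + (-6 + 1/36)) = 1/(-4 - 215/36) = 1/(-359/36) = -36/359)
(82 + R(4, 4))**2 = (82 - 36/359)**2 = (29402/359)**2 = 864477604/128881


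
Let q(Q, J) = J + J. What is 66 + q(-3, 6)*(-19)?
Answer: -162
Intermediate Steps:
q(Q, J) = 2*J
66 + q(-3, 6)*(-19) = 66 + (2*6)*(-19) = 66 + 12*(-19) = 66 - 228 = -162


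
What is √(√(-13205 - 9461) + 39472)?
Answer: √(39472 + I*√22666) ≈ 198.68 + 0.3789*I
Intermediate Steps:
√(√(-13205 - 9461) + 39472) = √(√(-22666) + 39472) = √(I*√22666 + 39472) = √(39472 + I*√22666)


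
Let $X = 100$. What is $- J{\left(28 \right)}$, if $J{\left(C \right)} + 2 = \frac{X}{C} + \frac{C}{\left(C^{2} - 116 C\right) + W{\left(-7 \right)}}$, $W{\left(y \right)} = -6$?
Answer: $- \frac{13487}{8645} \approx -1.5601$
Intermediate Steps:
$J{\left(C \right)} = -2 + \frac{100}{C} + \frac{C}{-6 + C^{2} - 116 C}$ ($J{\left(C \right)} = -2 + \left(\frac{100}{C} + \frac{C}{\left(C^{2} - 116 C\right) - 6}\right) = -2 + \left(\frac{100}{C} + \frac{C}{-6 + C^{2} - 116 C}\right) = -2 + \frac{100}{C} + \frac{C}{-6 + C^{2} - 116 C}$)
$- J{\left(28 \right)} = - \frac{600 - 333 \cdot 28^{2} + 2 \cdot 28^{3} + 11588 \cdot 28}{28 \left(6 - 28^{2} + 116 \cdot 28\right)} = - \frac{600 - 261072 + 2 \cdot 21952 + 324464}{28 \left(6 - 784 + 3248\right)} = - \frac{600 - 261072 + 43904 + 324464}{28 \left(6 - 784 + 3248\right)} = - \frac{107896}{28 \cdot 2470} = \left(-1\right) \frac{13487}{8645} = - \frac{13487}{8645}$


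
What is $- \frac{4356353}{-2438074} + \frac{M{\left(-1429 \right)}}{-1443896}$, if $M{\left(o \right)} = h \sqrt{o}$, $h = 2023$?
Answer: $\frac{4356353}{2438074} - \frac{2023 i \sqrt{1429}}{1443896} \approx 1.7868 - 0.052963 i$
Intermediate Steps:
$M{\left(o \right)} = 2023 \sqrt{o}$
$- \frac{4356353}{-2438074} + \frac{M{\left(-1429 \right)}}{-1443896} = - \frac{4356353}{-2438074} + \frac{2023 \sqrt{-1429}}{-1443896} = \left(-4356353\right) \left(- \frac{1}{2438074}\right) + 2023 i \sqrt{1429} \left(- \frac{1}{1443896}\right) = \frac{4356353}{2438074} + 2023 i \sqrt{1429} \left(- \frac{1}{1443896}\right) = \frac{4356353}{2438074} - \frac{2023 i \sqrt{1429}}{1443896}$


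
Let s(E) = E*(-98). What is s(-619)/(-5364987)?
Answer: -60662/5364987 ≈ -0.011307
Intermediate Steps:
s(E) = -98*E
s(-619)/(-5364987) = -98*(-619)/(-5364987) = 60662*(-1/5364987) = -60662/5364987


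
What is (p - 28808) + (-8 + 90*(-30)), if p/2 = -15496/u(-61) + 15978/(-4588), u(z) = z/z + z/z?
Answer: -53930753/1147 ≈ -47019.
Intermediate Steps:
u(z) = 2 (u(z) = 1 + 1 = 2)
p = -17781901/1147 (p = 2*(-15496/2 + 15978/(-4588)) = 2*(-15496*½ + 15978*(-1/4588)) = 2*(-7748 - 7989/2294) = 2*(-17781901/2294) = -17781901/1147 ≈ -15503.)
(p - 28808) + (-8 + 90*(-30)) = (-17781901/1147 - 28808) + (-8 + 90*(-30)) = -50824677/1147 + (-8 - 2700) = -50824677/1147 - 2708 = -53930753/1147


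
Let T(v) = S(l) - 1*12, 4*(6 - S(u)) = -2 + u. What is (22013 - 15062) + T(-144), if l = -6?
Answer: 6947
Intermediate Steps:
S(u) = 13/2 - u/4 (S(u) = 6 - (-2 + u)/4 = 6 + (1/2 - u/4) = 13/2 - u/4)
T(v) = -4 (T(v) = (13/2 - 1/4*(-6)) - 1*12 = (13/2 + 3/2) - 12 = 8 - 12 = -4)
(22013 - 15062) + T(-144) = (22013 - 15062) - 4 = 6951 - 4 = 6947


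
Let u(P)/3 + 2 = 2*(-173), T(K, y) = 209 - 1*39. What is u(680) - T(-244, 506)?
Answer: -1214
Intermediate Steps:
T(K, y) = 170 (T(K, y) = 209 - 39 = 170)
u(P) = -1044 (u(P) = -6 + 3*(2*(-173)) = -6 + 3*(-346) = -6 - 1038 = -1044)
u(680) - T(-244, 506) = -1044 - 1*170 = -1044 - 170 = -1214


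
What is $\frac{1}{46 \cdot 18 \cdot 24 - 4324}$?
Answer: $\frac{1}{15548} \approx 6.4317 \cdot 10^{-5}$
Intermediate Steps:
$\frac{1}{46 \cdot 18 \cdot 24 - 4324} = \frac{1}{828 \cdot 24 - 4324} = \frac{1}{19872 - 4324} = \frac{1}{15548}$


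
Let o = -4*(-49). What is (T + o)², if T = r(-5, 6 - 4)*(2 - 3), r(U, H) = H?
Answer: 37636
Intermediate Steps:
o = 196
T = -2 (T = (6 - 4)*(2 - 3) = 2*(-1) = -2)
(T + o)² = (-2 + 196)² = 194² = 37636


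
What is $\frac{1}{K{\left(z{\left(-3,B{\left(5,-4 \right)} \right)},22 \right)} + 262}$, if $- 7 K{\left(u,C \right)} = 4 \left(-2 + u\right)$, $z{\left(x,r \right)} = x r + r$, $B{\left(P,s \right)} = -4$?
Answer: $\frac{7}{1810} \approx 0.0038674$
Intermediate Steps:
$z{\left(x,r \right)} = r + r x$ ($z{\left(x,r \right)} = r x + r = r + r x$)
$K{\left(u,C \right)} = \frac{8}{7} - \frac{4 u}{7}$ ($K{\left(u,C \right)} = - \frac{4 \left(-2 + u\right)}{7} = - \frac{-8 + 4 u}{7} = \frac{8}{7} - \frac{4 u}{7}$)
$\frac{1}{K{\left(z{\left(-3,B{\left(5,-4 \right)} \right)},22 \right)} + 262} = \frac{1}{\left(\frac{8}{7} - \frac{4 \left(- 4 \left(1 - 3\right)\right)}{7}\right) + 262} = \frac{1}{\left(\frac{8}{7} - \frac{4 \left(\left(-4\right) \left(-2\right)\right)}{7}\right) + 262} = \frac{1}{\left(\frac{8}{7} - \frac{32}{7}\right) + 262} = \frac{1}{- \frac{24}{7} + 262} = \frac{1}{\frac{1810}{7}} = \frac{7}{1810}$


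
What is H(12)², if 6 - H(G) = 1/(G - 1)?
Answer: 4225/121 ≈ 34.917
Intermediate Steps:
H(G) = 6 - 1/(-1 + G) (H(G) = 6 - 1/(G - 1) = 6 - 1/(-1 + G))
H(12)² = ((-7 + 6*12)/(-1 + 12))² = ((-7 + 72)/11)² = ((1/11)*65)² = (65/11)² = 4225/121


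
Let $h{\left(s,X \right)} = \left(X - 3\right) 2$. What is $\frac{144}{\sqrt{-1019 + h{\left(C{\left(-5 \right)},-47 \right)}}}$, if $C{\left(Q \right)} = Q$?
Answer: $- \frac{48 i \sqrt{1119}}{373} \approx - 4.3047 i$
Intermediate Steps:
$h{\left(s,X \right)} = -6 + 2 X$ ($h{\left(s,X \right)} = \left(-3 + X\right) 2 = -6 + 2 X$)
$\frac{144}{\sqrt{-1019 + h{\left(C{\left(-5 \right)},-47 \right)}}} = \frac{144}{\sqrt{-1019 + \left(-6 + 2 \left(-47\right)\right)}} = \frac{144}{\sqrt{-1019 - 100}} = \frac{144}{\sqrt{-1119}} = \frac{144}{i \sqrt{1119}} = 144 \left(- \frac{i \sqrt{1119}}{1119}\right) = - \frac{48 i \sqrt{1119}}{373}$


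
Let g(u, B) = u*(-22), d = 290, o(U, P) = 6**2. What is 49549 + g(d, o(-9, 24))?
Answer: 43169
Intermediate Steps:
o(U, P) = 36
g(u, B) = -22*u
49549 + g(d, o(-9, 24)) = 49549 - 22*290 = 49549 - 6380 = 43169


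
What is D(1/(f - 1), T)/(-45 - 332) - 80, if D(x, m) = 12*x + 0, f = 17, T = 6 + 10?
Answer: -120643/1508 ≈ -80.002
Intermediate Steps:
T = 16
D(x, m) = 12*x
D(1/(f - 1), T)/(-45 - 332) - 80 = (12/(17 - 1))/(-45 - 332) - 80 = (12/16)/(-377) - 80 = -12/(377*16) - 80 = -1/377*¾ - 80 = -3/1508 - 80 = -120643/1508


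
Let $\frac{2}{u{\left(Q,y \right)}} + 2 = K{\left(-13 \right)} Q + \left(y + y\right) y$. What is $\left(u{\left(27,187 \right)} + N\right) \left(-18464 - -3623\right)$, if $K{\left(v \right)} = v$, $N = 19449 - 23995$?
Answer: $\frac{1564901369376}{23195} \approx 6.7467 \cdot 10^{7}$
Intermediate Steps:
$N = -4546$
$u{\left(Q,y \right)} = \frac{2}{-2 - 13 Q + 2 y^{2}}$ ($u{\left(Q,y \right)} = \frac{2}{-2 - \left(13 Q - \left(y + y\right) y\right)} = \frac{2}{-2 - \left(13 Q - 2 y y\right)} = \frac{2}{-2 - \left(- 2 y^{2} + 13 Q\right)} = \frac{2}{-2 - 13 Q + 2 y^{2}}$)
$\left(u{\left(27,187 \right)} + N\right) \left(-18464 - -3623\right) = \left(\frac{2}{-2 - 351 + 2 \cdot 187^{2}} - 4546\right) \left(-18464 - -3623\right) = \left(\frac{2}{-2 - 351 + 2 \cdot 34969} - 4546\right) \left(-18464 + \left(-97 + 3720\right)\right) = \left(\frac{2}{-2 - 351 + 69938} - 4546\right) \left(-18464 + 3623\right) = \left(\frac{2}{69585} - 4546\right) \left(-14841\right) = \left(- \frac{316333408}{69585}\right) \left(-14841\right) = \frac{1564901369376}{23195}$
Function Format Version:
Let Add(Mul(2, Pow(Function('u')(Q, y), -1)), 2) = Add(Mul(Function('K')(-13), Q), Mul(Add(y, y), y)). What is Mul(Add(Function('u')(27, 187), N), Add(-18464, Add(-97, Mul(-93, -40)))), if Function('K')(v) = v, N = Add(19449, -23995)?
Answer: Rational(1564901369376, 23195) ≈ 6.7467e+7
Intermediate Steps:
N = -4546
Function('u')(Q, y) = Mul(2, Pow(Add(-2, Mul(-13, Q), Mul(2, Pow(y, 2))), -1)) (Function('u')(Q, y) = Mul(2, Pow(Add(-2, Add(Mul(-13, Q), Mul(Add(y, y), y))), -1)) = Mul(2, Pow(Add(-2, Add(Mul(-13, Q), Mul(Mul(2, y), y))), -1)) = Mul(2, Pow(Add(-2, Add(Mul(-13, Q), Mul(2, Pow(y, 2)))), -1)) = Mul(2, Pow(Add(-2, Mul(-13, Q), Mul(2, Pow(y, 2))), -1)))
Mul(Add(Function('u')(27, 187), N), Add(-18464, Add(-97, Mul(-93, -40)))) = Mul(Add(Mul(2, Pow(Add(-2, Mul(-13, 27), Mul(2, Pow(187, 2))), -1)), -4546), Add(-18464, Add(-97, Mul(-93, -40)))) = Mul(Add(Mul(2, Pow(Add(-2, -351, Mul(2, 34969)), -1)), -4546), Add(-18464, Add(-97, 3720))) = Mul(Add(Mul(2, Pow(Add(-2, -351, 69938), -1)), -4546), Add(-18464, 3623)) = Mul(Add(Mul(2, Pow(69585, -1)), -4546), -14841) = Mul(Add(Mul(2, Rational(1, 69585)), -4546), -14841) = Mul(Add(Rational(2, 69585), -4546), -14841) = Mul(Rational(-316333408, 69585), -14841) = Rational(1564901369376, 23195)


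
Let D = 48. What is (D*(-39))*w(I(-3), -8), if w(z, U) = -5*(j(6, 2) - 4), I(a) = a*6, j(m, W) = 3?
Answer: -9360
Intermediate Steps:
I(a) = 6*a
w(z, U) = 5 (w(z, U) = -5*(3 - 4) = -5*(-1) = 5)
(D*(-39))*w(I(-3), -8) = (48*(-39))*5 = -1872*5 = -9360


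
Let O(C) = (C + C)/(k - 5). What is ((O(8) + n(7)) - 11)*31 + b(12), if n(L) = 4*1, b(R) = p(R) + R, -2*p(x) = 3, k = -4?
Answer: -4709/18 ≈ -261.61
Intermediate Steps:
p(x) = -3/2 (p(x) = -½*3 = -3/2)
O(C) = -2*C/9 (O(C) = (C + C)/(-4 - 5) = (2*C)/(-9) = (2*C)*(-⅑) = -2*C/9)
b(R) = -3/2 + R
n(L) = 4
((O(8) + n(7)) - 11)*31 + b(12) = ((-2/9*8 + 4) - 11)*31 + (-3/2 + 12) = ((-16/9 + 4) - 11)*31 + 21/2 = (20/9 - 11)*31 + 21/2 = -79/9*31 + 21/2 = -2449/9 + 21/2 = -4709/18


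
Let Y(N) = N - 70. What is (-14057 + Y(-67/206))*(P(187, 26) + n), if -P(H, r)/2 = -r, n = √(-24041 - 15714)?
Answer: -75665954/103 - 2910229*I*√39755/206 ≈ -7.3462e+5 - 2.8168e+6*I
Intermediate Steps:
Y(N) = -70 + N
n = I*√39755 (n = √(-39755) = I*√39755 ≈ 199.39*I)
P(H, r) = 2*r (P(H, r) = -(-2)*r = 2*r)
(-14057 + Y(-67/206))*(P(187, 26) + n) = (-14057 + (-70 - 67/206))*(2*26 + I*√39755) = (-14057 + (-70 - 67*1/206))*(52 + I*√39755) = (-14057 + (-70 - 67/206))*(52 + I*√39755) = (-14057 - 14487/206)*(52 + I*√39755) = -2910229*(52 + I*√39755)/206 = -75665954/103 - 2910229*I*√39755/206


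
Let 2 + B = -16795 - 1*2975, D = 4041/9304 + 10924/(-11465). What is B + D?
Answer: -2109141664751/106670360 ≈ -19773.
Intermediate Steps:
D = -55306831/106670360 (D = 4041*(1/9304) + 10924*(-1/11465) = 4041/9304 - 10924/11465 = -55306831/106670360 ≈ -0.51848)
B = -19772 (B = -2 + (-16795 - 1*2975) = -2 + (-16795 - 2975) = -2 - 19770 = -19772)
B + D = -19772 - 55306831/106670360 = -2109141664751/106670360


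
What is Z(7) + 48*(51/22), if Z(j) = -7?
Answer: 1147/11 ≈ 104.27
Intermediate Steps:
Z(7) + 48*(51/22) = -7 + 48*(51/22) = -7 + 1224/11 = 1147/11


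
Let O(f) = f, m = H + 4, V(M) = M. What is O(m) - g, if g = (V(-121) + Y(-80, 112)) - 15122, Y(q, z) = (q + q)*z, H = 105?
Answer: 33272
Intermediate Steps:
Y(q, z) = 2*q*z (Y(q, z) = (2*q)*z = 2*q*z)
m = 109 (m = 105 + 4 = 109)
g = -33163 (g = (-121 + 2*(-80)*112) - 15122 = (-121 - 17920) - 15122 = -18041 - 15122 = -33163)
O(m) - g = 109 - 1*(-33163) = 109 + 33163 = 33272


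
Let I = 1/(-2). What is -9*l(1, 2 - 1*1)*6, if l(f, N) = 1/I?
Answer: 108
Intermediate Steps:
I = -1/2 ≈ -0.50000
l(f, N) = -2 (l(f, N) = 1/(-1/2) = 1*(-2) = -2)
-9*l(1, 2 - 1*1)*6 = -9*(-2)*6 = 18*6 = 108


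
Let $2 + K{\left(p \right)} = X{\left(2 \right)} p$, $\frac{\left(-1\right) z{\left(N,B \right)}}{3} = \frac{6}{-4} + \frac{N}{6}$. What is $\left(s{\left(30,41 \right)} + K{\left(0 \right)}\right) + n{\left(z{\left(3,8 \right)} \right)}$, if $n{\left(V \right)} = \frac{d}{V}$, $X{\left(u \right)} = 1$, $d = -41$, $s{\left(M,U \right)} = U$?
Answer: $\frac{76}{3} \approx 25.333$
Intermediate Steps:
$z{\left(N,B \right)} = \frac{9}{2} - \frac{N}{2}$ ($z{\left(N,B \right)} = - 3 \left(\frac{6}{-4} + \frac{N}{6}\right) = - 3 \left(6 \left(- \frac{1}{4}\right) + N \frac{1}{6}\right) = - 3 \left(- \frac{3}{2} + \frac{N}{6}\right) = \frac{9}{2} - \frac{N}{2}$)
$n{\left(V \right)} = - \frac{41}{V}$
$K{\left(p \right)} = -2 + p$ ($K{\left(p \right)} = -2 + 1 p = -2 + p$)
$\left(s{\left(30,41 \right)} + K{\left(0 \right)}\right) + n{\left(z{\left(3,8 \right)} \right)} = \left(41 + \left(-2 + 0\right)\right) - \frac{41}{\frac{9}{2} - \frac{3}{2}} = \left(41 - 2\right) - \frac{41}{\frac{9}{2} - \frac{3}{2}} = 39 - \frac{41}{3} = \frac{76}{3}$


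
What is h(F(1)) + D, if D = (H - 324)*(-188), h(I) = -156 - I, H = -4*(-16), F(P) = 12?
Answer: 48712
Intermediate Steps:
H = 64
D = 48880 (D = (64 - 324)*(-188) = -260*(-188) = 48880)
h(F(1)) + D = (-156 - 1*12) + 48880 = (-156 - 12) + 48880 = -168 + 48880 = 48712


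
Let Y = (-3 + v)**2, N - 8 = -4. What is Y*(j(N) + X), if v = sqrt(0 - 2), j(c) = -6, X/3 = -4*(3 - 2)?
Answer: -126 + 108*I*sqrt(2) ≈ -126.0 + 152.74*I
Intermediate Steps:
N = 4 (N = 8 - 4 = 4)
X = -12 (X = 3*(-4*(3 - 2)) = 3*(-4*1) = 3*(-4) = -12)
v = I*sqrt(2) (v = sqrt(-2) = I*sqrt(2) ≈ 1.4142*I)
Y = (-3 + I*sqrt(2))**2 ≈ 7.0 - 8.4853*I
Y*(j(N) + X) = (3 - I*sqrt(2))**2*(-6 - 12) = (3 - I*sqrt(2))**2*(-18) = -18*(3 - I*sqrt(2))**2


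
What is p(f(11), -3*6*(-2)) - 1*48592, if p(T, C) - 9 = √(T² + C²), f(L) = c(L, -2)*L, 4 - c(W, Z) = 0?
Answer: -48583 + 4*√202 ≈ -48526.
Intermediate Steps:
c(W, Z) = 4 (c(W, Z) = 4 - 1*0 = 4 + 0 = 4)
f(L) = 4*L
p(T, C) = 9 + √(C² + T²) (p(T, C) = 9 + √(T² + C²) = 9 + √(C² + T²))
p(f(11), -3*6*(-2)) - 1*48592 = (9 + √((-3*6*(-2))² + (4*11)²)) - 1*48592 = (9 + √((-18*(-2))² + 44²)) - 48592 = (9 + √(36² + 1936)) - 48592 = (9 + √(1296 + 1936)) - 48592 = (9 + √3232) - 48592 = (9 + 4*√202) - 48592 = -48583 + 4*√202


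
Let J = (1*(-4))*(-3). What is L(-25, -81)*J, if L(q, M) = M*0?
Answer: 0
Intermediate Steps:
L(q, M) = 0
J = 12 (J = -4*(-3) = 12)
L(-25, -81)*J = 0*12 = 0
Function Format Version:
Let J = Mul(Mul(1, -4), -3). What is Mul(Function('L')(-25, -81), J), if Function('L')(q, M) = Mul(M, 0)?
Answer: 0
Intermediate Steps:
Function('L')(q, M) = 0
J = 12 (J = Mul(-4, -3) = 12)
Mul(Function('L')(-25, -81), J) = Mul(0, 12) = 0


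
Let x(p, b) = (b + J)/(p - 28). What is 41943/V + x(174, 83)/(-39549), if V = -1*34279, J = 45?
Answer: -121094864467/98966112483 ≈ -1.2236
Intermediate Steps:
V = -34279
x(p, b) = (45 + b)/(-28 + p) (x(p, b) = (b + 45)/(p - 28) = (45 + b)/(-28 + p))
41943/V + x(174, 83)/(-39549) = 41943/(-34279) + ((45 + 83)/(-28 + 174))/(-39549) = 41943*(-1/34279) + (128/146)*(-1/39549) = -41943/34279 + ((1/146)*128)*(-1/39549) = -41943/34279 + (64/73)*(-1/39549) = -41943/34279 - 64/2887077 = -121094864467/98966112483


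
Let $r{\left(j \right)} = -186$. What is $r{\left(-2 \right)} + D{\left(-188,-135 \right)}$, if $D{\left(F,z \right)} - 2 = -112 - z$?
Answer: $-161$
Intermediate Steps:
$D{\left(F,z \right)} = -110 - z$ ($D{\left(F,z \right)} = 2 - \left(112 + z\right) = -110 - z$)
$r{\left(-2 \right)} + D{\left(-188,-135 \right)} = -186 - -25 = -186 + \left(-110 + 135\right) = -186 + 25 = -161$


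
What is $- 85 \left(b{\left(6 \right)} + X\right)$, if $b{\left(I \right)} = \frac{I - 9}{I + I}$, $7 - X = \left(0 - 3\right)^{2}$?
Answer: $\frac{765}{4} \approx 191.25$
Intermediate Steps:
$X = -2$ ($X = 7 - \left(0 - 3\right)^{2} = 7 - \left(-3\right)^{2} = 7 - 9 = -2$)
$b{\left(I \right)} = \frac{-9 + I}{2 I}$
$- 85 \left(b{\left(6 \right)} + X\right) = - 85 \left(\frac{-9 + 6}{2 \cdot 6} - 2\right) = - 85 \left(\frac{1}{2} \cdot \frac{1}{6} \left(-3\right) - 2\right) = - 85 \left(- \frac{1}{4} - 2\right) = \left(-85\right) \left(- \frac{9}{4}\right) = \frac{765}{4}$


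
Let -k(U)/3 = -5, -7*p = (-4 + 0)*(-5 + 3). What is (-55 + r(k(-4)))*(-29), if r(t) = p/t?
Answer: 167707/105 ≈ 1597.2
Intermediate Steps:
p = -8/7 (p = -(-4 + 0)*(-5 + 3)/7 = -(-4)*(-2)/7 = -1/7*8 = -8/7 ≈ -1.1429)
k(U) = 15 (k(U) = -3*(-5) = 15)
r(t) = -8/(7*t)
(-55 + r(k(-4)))*(-29) = (-55 - 8/7/15)*(-29) = (-55 - 8/7*1/15)*(-29) = (-55 - 8/105)*(-29) = -5783/105*(-29) = 167707/105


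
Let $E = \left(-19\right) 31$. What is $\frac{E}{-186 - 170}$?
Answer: $\frac{589}{356} \approx 1.6545$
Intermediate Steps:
$E = -589$
$\frac{E}{-186 - 170} = - \frac{589}{-186 - 170} = - \frac{589}{-356} = \left(-589\right) \left(- \frac{1}{356}\right) = \frac{589}{356}$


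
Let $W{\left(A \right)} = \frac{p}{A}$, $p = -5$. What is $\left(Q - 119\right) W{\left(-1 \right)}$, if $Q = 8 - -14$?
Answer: $-485$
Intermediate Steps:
$Q = 22$ ($Q = 8 + 14 = 22$)
$W{\left(A \right)} = - \frac{5}{A}$
$\left(Q - 119\right) W{\left(-1 \right)} = \left(22 - 119\right) \left(- \frac{5}{-1}\right) = - 97 \left(\left(-5\right) \left(-1\right)\right) = \left(-97\right) 5 = -485$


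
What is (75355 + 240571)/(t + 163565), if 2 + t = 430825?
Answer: 157963/297194 ≈ 0.53152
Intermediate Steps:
t = 430823 (t = -2 + 430825 = 430823)
(75355 + 240571)/(t + 163565) = (75355 + 240571)/(430823 + 163565) = 315926/594388 = 315926*(1/594388) = 157963/297194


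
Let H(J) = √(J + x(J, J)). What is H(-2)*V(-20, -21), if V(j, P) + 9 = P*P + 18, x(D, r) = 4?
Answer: 450*√2 ≈ 636.40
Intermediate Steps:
V(j, P) = 9 + P² (V(j, P) = -9 + (P*P + 18) = -9 + (P² + 18) = -9 + (18 + P²) = 9 + P²)
H(J) = √(4 + J) (H(J) = √(J + 4) = √(4 + J))
H(-2)*V(-20, -21) = √(4 - 2)*(9 + (-21)²) = √2*(9 + 441) = √2*450 = 450*√2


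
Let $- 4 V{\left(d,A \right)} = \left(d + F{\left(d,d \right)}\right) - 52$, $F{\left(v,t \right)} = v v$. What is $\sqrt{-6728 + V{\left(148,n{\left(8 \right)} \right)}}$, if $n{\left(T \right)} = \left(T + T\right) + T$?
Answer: $2 i \sqrt{3057} \approx 110.58 i$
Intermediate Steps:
$F{\left(v,t \right)} = v^{2}$
$n{\left(T \right)} = 3 T$ ($n{\left(T \right)} = 2 T + T = 3 T$)
$V{\left(d,A \right)} = 13 - \frac{d}{4} - \frac{d^{2}}{4}$ ($V{\left(d,A \right)} = - \frac{\left(d + d^{2}\right) - 52}{4} = - \frac{-52 + d + d^{2}}{4} = 13 - \frac{d}{4} - \frac{d^{2}}{4}$)
$\sqrt{-6728 + V{\left(148,n{\left(8 \right)} \right)}} = \sqrt{-6728 - \left(24 + 5476\right)} = \sqrt{-6728 - 5500} = \sqrt{-12228} = 2 i \sqrt{3057}$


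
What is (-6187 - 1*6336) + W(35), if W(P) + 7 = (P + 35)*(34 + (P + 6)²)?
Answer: 107520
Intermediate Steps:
W(P) = -7 + (34 + (6 + P)²)*(35 + P) (W(P) = -7 + (P + 35)*(34 + (P + 6)²) = -7 + (35 + P)*(34 + (6 + P)²) = -7 + (34 + (6 + P)²)*(35 + P))
(-6187 - 1*6336) + W(35) = (-6187 - 1*6336) + (2443 + 35³ + 47*35² + 490*35) = (-6187 - 6336) + (2443 + 42875 + 47*1225 + 17150) = -12523 + (2443 + 42875 + 57575 + 17150) = -12523 + 120043 = 107520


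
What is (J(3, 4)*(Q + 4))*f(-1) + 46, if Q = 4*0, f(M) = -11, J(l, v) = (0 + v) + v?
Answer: -306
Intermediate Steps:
J(l, v) = 2*v (J(l, v) = v + v = 2*v)
Q = 0
(J(3, 4)*(Q + 4))*f(-1) + 46 = ((2*4)*(0 + 4))*(-11) + 46 = (8*4)*(-11) + 46 = 32*(-11) + 46 = -352 + 46 = -306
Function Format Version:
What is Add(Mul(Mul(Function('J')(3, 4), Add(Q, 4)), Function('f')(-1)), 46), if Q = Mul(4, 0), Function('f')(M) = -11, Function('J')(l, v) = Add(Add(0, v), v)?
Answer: -306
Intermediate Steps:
Function('J')(l, v) = Mul(2, v) (Function('J')(l, v) = Add(v, v) = Mul(2, v))
Q = 0
Add(Mul(Mul(Function('J')(3, 4), Add(Q, 4)), Function('f')(-1)), 46) = Add(Mul(Mul(Mul(2, 4), Add(0, 4)), -11), 46) = Add(Mul(Mul(8, 4), -11), 46) = Add(Mul(32, -11), 46) = Add(-352, 46) = -306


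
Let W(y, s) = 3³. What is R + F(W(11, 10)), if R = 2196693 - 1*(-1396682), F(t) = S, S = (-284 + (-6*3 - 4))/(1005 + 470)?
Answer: 5300227819/1475 ≈ 3.5934e+6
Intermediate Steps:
W(y, s) = 27
S = -306/1475 (S = (-284 + (-18 - 4))/1475 = (-284 - 22)*(1/1475) = -306*1/1475 = -306/1475 ≈ -0.20746)
F(t) = -306/1475
R = 3593375 (R = 2196693 + 1396682 = 3593375)
R + F(W(11, 10)) = 3593375 - 306/1475 = 5300227819/1475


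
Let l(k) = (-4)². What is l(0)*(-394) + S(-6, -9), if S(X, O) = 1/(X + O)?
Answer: -94561/15 ≈ -6304.1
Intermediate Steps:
l(k) = 16
S(X, O) = 1/(O + X)
l(0)*(-394) + S(-6, -9) = 16*(-394) + 1/(-9 - 6) = -6304 + 1/(-15) = -6304 - 1/15 = -94561/15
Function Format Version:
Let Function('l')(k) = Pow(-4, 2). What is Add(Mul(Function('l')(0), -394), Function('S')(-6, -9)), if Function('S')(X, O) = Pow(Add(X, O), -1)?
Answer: Rational(-94561, 15) ≈ -6304.1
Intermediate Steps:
Function('l')(k) = 16
Function('S')(X, O) = Pow(Add(O, X), -1)
Add(Mul(Function('l')(0), -394), Function('S')(-6, -9)) = Add(Mul(16, -394), Pow(Add(-9, -6), -1)) = Add(-6304, Pow(-15, -1)) = Add(-6304, Rational(-1, 15)) = Rational(-94561, 15)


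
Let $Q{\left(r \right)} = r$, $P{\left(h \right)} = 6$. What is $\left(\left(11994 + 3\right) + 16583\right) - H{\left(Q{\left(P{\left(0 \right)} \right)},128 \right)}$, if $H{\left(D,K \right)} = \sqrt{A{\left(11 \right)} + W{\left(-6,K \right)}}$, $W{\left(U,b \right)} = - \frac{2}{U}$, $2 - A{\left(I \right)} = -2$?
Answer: $28580 - \frac{\sqrt{39}}{3} \approx 28578.0$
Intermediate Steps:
$A{\left(I \right)} = 4$ ($A{\left(I \right)} = 2 - -2 = 2 + 2 = 4$)
$H{\left(D,K \right)} = \frac{\sqrt{39}}{3}$ ($H{\left(D,K \right)} = \sqrt{4 - \frac{2}{-6}} = \sqrt{4 - - \frac{1}{3}} = \sqrt{4 + \frac{1}{3}} = \sqrt{\frac{13}{3}} = \frac{\sqrt{39}}{3}$)
$\left(\left(11994 + 3\right) + 16583\right) - H{\left(Q{\left(P{\left(0 \right)} \right)},128 \right)} = \left(\left(11994 + 3\right) + 16583\right) - \frac{\sqrt{39}}{3} = \left(11997 + 16583\right) - \frac{\sqrt{39}}{3} = 28580 - \frac{\sqrt{39}}{3}$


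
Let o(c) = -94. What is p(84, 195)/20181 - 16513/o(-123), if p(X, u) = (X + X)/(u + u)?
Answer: 3094454011/17615130 ≈ 175.67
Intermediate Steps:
p(X, u) = X/u (p(X, u) = (2*X)/((2*u)) = (2*X)*(1/(2*u)) = X/u)
p(84, 195)/20181 - 16513/o(-123) = (84/195)/20181 - 16513/(-94) = (84*(1/195))*(1/20181) - 16513*(-1/94) = (28/65)*(1/20181) + 16513/94 = 4/187395 + 16513/94 = 3094454011/17615130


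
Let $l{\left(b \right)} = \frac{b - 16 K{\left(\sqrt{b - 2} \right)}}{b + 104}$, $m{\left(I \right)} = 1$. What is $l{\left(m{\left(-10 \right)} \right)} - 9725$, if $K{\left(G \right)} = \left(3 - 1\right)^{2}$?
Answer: $- \frac{48628}{5} \approx -9725.6$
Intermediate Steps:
$K{\left(G \right)} = 4$ ($K{\left(G \right)} = 2^{2} = 4$)
$l{\left(b \right)} = \frac{-64 + b}{104 + b}$ ($l{\left(b \right)} = \frac{b - 64}{b + 104} = \frac{b - 64}{104 + b} = \frac{-64 + b}{104 + b}$)
$l{\left(m{\left(-10 \right)} \right)} - 9725 = \frac{-64 + 1}{104 + 1} - 9725 = \frac{1}{105} \left(-63\right) - 9725 = - \frac{3}{5} - 9725 = - \frac{48628}{5}$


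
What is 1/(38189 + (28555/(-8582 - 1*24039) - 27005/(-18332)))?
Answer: 598008172/22837691540353 ≈ 2.6185e-5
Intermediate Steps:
1/(38189 + (28555/(-8582 - 1*24039) - 27005/(-18332))) = 1/(38189 + (28555/(-8582 - 24039) - 27005*(-1/18332))) = 1/(38189 + (28555/(-32621) + 27005/18332)) = 1/(38189 + (28555*(-1/32621) + 27005/18332)) = 1/(38189 + (-28555/32621 + 27005/18332)) = 1/(38189 + 357459845/598008172) = 1/(22837691540353/598008172) = 598008172/22837691540353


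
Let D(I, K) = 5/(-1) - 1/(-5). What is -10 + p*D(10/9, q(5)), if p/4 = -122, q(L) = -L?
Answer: 11662/5 ≈ 2332.4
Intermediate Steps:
D(I, K) = -24/5 (D(I, K) = 5*(-1) - 1*(-⅕) = -5 + ⅕ = -24/5)
p = -488 (p = 4*(-122) = -488)
-10 + p*D(10/9, q(5)) = -10 - 488*(-24/5) = -10 + 11712/5 = 11662/5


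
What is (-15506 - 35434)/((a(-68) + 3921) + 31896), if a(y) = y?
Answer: -50940/35749 ≈ -1.4249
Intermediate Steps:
(-15506 - 35434)/((a(-68) + 3921) + 31896) = (-15506 - 35434)/((-68 + 3921) + 31896) = -50940/(3853 + 31896) = -50940/35749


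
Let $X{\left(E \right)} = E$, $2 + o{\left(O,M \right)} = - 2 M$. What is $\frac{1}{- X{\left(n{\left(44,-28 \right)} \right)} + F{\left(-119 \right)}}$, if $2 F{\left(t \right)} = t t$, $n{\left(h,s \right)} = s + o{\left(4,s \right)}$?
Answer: $\frac{2}{14109} \approx 0.00014175$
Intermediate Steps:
$o{\left(O,M \right)} = -2 - 2 M$
$n{\left(h,s \right)} = -2 - s$ ($n{\left(h,s \right)} = s - \left(2 + 2 s\right) = -2 - s$)
$F{\left(t \right)} = \frac{t^{2}}{2}$ ($F{\left(t \right)} = \frac{t t}{2} = \frac{t^{2}}{2}$)
$\frac{1}{- X{\left(n{\left(44,-28 \right)} \right)} + F{\left(-119 \right)}} = \frac{1}{- (-2 - -28) + \frac{\left(-119\right)^{2}}{2}} = \frac{1}{- (-2 + 28) + \frac{1}{2} \cdot 14161} = \frac{1}{\left(-1\right) 26 + \frac{14161}{2}} = \frac{1}{-26 + \frac{14161}{2}} = \frac{1}{\frac{14109}{2}} = \frac{2}{14109}$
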